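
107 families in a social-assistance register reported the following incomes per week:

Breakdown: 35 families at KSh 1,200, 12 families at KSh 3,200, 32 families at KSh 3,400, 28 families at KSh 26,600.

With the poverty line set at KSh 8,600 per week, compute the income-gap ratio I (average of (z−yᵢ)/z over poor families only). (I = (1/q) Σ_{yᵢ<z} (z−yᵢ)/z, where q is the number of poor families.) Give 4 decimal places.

0.7215

Poor units: 35×KSh 1,200, 12×KSh 3,200, 32×KSh 3,400 (q = 79 of N = 107).
Shortfall ratios (z−y)/z: 0.8605 (×35), 0.6279 (×12), 0.6047 (×32); sum = 57.000000.
I averages over the q = 79 poor units only: 57.000000 / 79 = 0.7215.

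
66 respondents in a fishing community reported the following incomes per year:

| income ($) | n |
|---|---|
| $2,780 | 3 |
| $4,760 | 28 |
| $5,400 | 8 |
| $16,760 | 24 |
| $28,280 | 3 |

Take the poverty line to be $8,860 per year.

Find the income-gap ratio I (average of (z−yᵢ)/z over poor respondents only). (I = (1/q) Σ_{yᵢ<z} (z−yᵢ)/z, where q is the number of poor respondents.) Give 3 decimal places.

0.465

Below the line: 3×$2,780, 28×$4,760, 8×$5,400 (q = 39 of N = 66).
Shortfall ratios (z−y)/z: 0.6862 (×3), 0.4628 (×28), 0.3905 (×8); sum = 18.139955.
The income-gap ratio divides by q (the poor only): 18.139955 / 39 = 0.465.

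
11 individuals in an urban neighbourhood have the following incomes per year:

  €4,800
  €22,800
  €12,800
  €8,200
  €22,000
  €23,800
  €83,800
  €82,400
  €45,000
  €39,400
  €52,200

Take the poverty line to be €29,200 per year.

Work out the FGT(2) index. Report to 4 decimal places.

Poor units: €4,800, €8,200, €12,800, €22,000, €22,800, €23,800 (q = 6 of N = 11).
Gap ratios (z−y)/z: (29200−4800)/29200 = 0.8356; (29200−8200)/29200 = 0.7192; (29200−12800)/29200 = 0.5616; (29200−22000)/29200 = 0.2466; (29200−22800)/29200 = 0.2192; (29200−23800)/29200 = 0.1849.
Squared: 0.6983; 0.5172; 0.3154; 0.0608; 0.0480; 0.0342.
Sum = 1.673954; P₂ = 1.673954 / 11 = 0.1522.

0.1522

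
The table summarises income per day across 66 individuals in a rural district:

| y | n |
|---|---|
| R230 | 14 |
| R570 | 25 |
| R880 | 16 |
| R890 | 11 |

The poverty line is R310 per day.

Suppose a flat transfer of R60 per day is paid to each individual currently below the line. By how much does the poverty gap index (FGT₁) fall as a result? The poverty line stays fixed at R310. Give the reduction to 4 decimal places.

Before: below the line — 14×R230; poverty gap index (FGT₁) = 0.054741.
After the R60 transfer: below the line — 14×R290; poverty gap index (FGT₁) = 0.013685.
Reduction = 0.054741 − 0.013685 = 0.0411.

0.0411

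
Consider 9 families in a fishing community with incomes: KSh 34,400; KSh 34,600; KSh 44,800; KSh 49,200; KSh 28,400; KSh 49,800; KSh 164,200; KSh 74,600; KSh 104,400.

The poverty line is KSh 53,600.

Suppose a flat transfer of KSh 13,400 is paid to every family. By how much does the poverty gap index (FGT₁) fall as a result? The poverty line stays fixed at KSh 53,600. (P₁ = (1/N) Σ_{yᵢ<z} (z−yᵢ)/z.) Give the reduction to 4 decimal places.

Before: below the line — KSh 28,400, KSh 34,400, KSh 34,600, KSh 44,800, KSh 49,200, KSh 49,800; poverty gap index (FGT₁) = 0.166667.
After the KSh 13,400 transfer: below the line — KSh 41,800, KSh 47,800, KSh 48,000; poverty gap index (FGT₁) = 0.048093.
Reduction = 0.166667 − 0.048093 = 0.1186.

0.1186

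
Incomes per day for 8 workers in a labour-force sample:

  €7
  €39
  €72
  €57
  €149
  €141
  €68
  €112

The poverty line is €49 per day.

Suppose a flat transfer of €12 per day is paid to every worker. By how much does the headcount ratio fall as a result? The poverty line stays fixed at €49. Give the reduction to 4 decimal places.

Before: below the line — €7, €39; headcount ratio = 0.250000.
After the €12 transfer: below the line — €19; headcount ratio = 0.125000.
Reduction = 0.250000 − 0.125000 = 0.1250.

0.1250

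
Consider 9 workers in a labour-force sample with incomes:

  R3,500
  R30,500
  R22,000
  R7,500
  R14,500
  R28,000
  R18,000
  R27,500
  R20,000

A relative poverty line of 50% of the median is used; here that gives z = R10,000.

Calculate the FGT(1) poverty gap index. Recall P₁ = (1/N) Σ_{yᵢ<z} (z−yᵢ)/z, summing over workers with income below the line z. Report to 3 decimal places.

Below the line: R3,500, R7,500 (q = 2 of N = 9).
Gap ratios (z−y)/z: (10000−3500)/10000 = 0.6500; (10000−7500)/10000 = 0.2500.
Sum of shortfalls = 0.900000; P₁ averages over all N: 0.900000 / 9 = 0.100.

0.100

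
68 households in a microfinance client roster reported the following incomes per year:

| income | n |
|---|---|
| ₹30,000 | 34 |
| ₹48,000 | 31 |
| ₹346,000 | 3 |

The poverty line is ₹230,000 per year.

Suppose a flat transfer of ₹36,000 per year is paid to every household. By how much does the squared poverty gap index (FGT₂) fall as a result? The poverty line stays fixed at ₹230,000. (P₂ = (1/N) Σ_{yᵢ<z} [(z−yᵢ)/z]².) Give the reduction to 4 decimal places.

0.2256

Before: below the line — 34×₹30,000, 31×₹48,000; squared poverty gap index (FGT₂) = 0.663528.
After the ₹36,000 transfer: below the line — 34×₹66,000, 31×₹84,000; squared poverty gap index (FGT₂) = 0.437913.
Reduction = 0.663528 − 0.437913 = 0.2256.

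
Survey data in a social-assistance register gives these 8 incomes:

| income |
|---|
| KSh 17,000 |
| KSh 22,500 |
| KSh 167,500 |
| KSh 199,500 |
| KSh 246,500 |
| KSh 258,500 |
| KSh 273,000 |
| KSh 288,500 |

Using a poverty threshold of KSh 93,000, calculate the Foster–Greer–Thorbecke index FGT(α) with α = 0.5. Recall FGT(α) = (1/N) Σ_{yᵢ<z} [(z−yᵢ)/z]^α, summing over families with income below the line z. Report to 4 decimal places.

Below the line: KSh 17,000, KSh 22,500 (q = 2 of N = 8).
Relative gaps: (93000−17000)/93000 = 0.8172; (93000−22500)/93000 = 0.7581.
Raised to α = 0.5: 0.90399; 0.87067.
Sum = 1.774663; FGT(0.5) = 1.774663 / 8 = 0.2218.

0.2218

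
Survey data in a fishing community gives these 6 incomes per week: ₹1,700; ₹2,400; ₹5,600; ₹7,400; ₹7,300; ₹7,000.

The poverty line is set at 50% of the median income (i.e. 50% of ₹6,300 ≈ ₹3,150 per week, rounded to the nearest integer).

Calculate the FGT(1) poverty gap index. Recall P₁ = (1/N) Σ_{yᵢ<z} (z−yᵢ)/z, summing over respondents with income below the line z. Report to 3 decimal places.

Below z: ₹1,700, ₹2,400 (q = 2 of N = 6).
Relative gaps: (3150−1700)/3150 = 0.4603; (3150−2400)/3150 = 0.2381.
Sum of shortfalls = 0.698413; P₁ averages over all N: 0.698413 / 6 = 0.116.

0.116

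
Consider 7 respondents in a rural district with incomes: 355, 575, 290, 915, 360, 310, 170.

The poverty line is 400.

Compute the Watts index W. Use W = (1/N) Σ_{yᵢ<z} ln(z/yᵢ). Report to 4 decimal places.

Below the line: 170, 290, 310, 355, 360 (q = 5 of N = 7).
Log shortfalls: ln(400/170) = 0.8557; ln(400/290) = 0.3216; ln(400/310) = 0.2549; ln(400/355) = 0.1193; ln(400/360) = 0.1054.
W = 1.656849 / 7 = 0.2367.

0.2367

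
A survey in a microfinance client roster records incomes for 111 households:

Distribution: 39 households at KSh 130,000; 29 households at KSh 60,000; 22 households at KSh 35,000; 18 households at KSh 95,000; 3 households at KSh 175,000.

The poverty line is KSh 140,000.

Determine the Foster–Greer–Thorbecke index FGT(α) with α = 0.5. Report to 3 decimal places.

0.555

Poor units: 22×KSh 35,000, 29×KSh 60,000, 18×KSh 95,000, 39×KSh 130,000 (q = 108 of N = 111).
Relative gaps: (140000−35000)/140000 = 0.7500 (×22); (140000−60000)/140000 = 0.5714 (×29); (140000−95000)/140000 = 0.3214 (×18); (140000−130000)/140000 = 0.0714 (×39).
Raised to α = 0.5: 0.86603 (×22); 0.75593 (×29); 0.56695 (×18); 0.26726 (×39).
Sum = 61.602728; FGT(0.5) = 61.602728 / 111 = 0.555.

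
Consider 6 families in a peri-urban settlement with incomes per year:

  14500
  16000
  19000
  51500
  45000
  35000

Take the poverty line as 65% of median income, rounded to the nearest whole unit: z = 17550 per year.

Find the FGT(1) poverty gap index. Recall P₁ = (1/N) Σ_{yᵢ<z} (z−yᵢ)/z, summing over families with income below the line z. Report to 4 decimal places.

Poor units: 14500, 16000 (q = 2 of N = 6).
Shortfall ratios: (17550−14500)/17550 = 0.1738; (17550−16000)/17550 = 0.0883.
Σ = 0.262108. Dividing by the full population N = 6 gives P₁ = 0.0437.

0.0437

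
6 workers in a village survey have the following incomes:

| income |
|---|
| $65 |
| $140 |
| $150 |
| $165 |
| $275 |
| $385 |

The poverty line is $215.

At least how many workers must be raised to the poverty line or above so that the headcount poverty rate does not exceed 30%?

4 of the 6 workers are poor, so H = 4/6 = 0.667.
A headcount ratio of at most 30% allows at most ⌊0.30 × 6⌋ = 1 poor workers.
So at least 4 − 1 = 3 must be lifted.

3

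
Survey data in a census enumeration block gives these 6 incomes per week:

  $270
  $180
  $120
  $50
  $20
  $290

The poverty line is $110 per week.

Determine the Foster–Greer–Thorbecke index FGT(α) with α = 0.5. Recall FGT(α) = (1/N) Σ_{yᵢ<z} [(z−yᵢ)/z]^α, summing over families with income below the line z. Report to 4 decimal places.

0.2738

Poor units: $20, $50 (q = 2 of N = 6).
Relative gaps: (110−20)/110 = 0.8182; (110−50)/110 = 0.5455.
Raised to α = 0.5: 0.90453; 0.73855.
Sum = 1.643083; FGT(0.5) = 1.643083 / 6 = 0.2738.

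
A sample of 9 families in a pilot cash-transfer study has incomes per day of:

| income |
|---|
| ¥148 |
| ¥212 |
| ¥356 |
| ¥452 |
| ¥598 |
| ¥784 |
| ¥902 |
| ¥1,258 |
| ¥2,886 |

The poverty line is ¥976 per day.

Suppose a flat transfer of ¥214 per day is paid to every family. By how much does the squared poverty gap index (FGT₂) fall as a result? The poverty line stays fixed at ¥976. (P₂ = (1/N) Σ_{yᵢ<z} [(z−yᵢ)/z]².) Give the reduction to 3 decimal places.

Before: below the line — ¥148, ¥212, ¥356, ¥452, ¥598, ¥784, ¥902; squared poverty gap index (FGT₂) = 0.24652.
After the ¥214 transfer: below the line — ¥362, ¥426, ¥570, ¥666, ¥812; squared poverty gap index (FGT₂) = 0.11283.
Reduction = 0.24652 − 0.11283 = 0.134.

0.134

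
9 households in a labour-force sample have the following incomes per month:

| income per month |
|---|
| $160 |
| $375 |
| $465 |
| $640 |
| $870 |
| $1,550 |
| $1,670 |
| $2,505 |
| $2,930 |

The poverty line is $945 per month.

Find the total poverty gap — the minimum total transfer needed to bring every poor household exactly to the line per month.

Incomes under z: $160, $375, $465, $640, $870 (q = 5 of N = 9).
Individual gaps: 945−160 = 785; 945−375 = 570; 945−465 = 480; 945−640 = 305; 945−870 = 75.
Aggregate gap = $2,215.

$2,215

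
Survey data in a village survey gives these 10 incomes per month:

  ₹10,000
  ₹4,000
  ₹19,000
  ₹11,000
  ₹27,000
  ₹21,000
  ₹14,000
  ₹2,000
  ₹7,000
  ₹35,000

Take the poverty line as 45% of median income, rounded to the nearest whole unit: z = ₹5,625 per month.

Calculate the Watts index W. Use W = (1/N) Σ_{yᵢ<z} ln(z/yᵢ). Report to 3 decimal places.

0.138

Below z: ₹2,000, ₹4,000 (q = 2 of N = 10).
Log gaps: ln(5625/2000) = 1.0341; ln(5625/4000) = 0.3409.
W = 1.375000 / 10 = 0.138.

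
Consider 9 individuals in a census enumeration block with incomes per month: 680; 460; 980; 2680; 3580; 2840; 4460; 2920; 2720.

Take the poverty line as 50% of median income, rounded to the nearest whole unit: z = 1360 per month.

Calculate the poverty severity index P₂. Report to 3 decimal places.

0.085

Poor units: 460, 680, 980 (q = 3 of N = 9).
Normalized shortfalls: (1360−460)/1360 = 0.6618; (1360−680)/1360 = 0.5000; (1360−980)/1360 = 0.2794.
Squared: 0.4379; 0.2500; 0.0781.
Sum = 0.766003; P₂ = 0.766003 / 9 = 0.085.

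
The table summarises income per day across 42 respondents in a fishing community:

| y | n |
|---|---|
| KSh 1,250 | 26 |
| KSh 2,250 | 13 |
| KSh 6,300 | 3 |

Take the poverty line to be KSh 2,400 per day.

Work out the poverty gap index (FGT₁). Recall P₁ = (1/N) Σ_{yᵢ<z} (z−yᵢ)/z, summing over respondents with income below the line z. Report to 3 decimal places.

Poor units: 26×KSh 1,250, 13×KSh 2,250 (q = 39 of N = 42).
Normalized shortfalls: (2400−1250)/2400 = 0.4792 (×26); (2400−2250)/2400 = 0.0625 (×13).
Sum of shortfalls = 13.270833; P₁ averages over all N: 13.270833 / 42 = 0.316.

0.316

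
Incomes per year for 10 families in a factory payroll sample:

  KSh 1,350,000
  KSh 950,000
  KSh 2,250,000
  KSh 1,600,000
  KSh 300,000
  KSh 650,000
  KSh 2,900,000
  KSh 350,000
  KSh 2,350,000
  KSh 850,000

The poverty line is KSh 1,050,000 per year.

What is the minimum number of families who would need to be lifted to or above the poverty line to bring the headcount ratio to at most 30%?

2

5 of the 10 families are poor, so H = 5/10 = 0.500.
A headcount ratio of at most 30% allows at most ⌊0.30 × 10⌋ = 3 poor families.
So at least 5 − 3 = 2 must be lifted.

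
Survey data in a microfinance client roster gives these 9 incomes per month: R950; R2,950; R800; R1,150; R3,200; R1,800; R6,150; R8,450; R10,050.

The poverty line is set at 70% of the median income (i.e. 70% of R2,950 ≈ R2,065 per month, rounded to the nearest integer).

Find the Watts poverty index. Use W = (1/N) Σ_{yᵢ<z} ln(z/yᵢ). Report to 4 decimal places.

0.2719

Incomes under z: R800, R950, R1,150, R1,800 (q = 4 of N = 9).
Log shortfalls: ln(2065/800) = 0.9483; ln(2065/950) = 0.7764; ln(2065/1150) = 0.5854; ln(2065/1800) = 0.1373.
W = 2.447409 / 9 = 0.2719.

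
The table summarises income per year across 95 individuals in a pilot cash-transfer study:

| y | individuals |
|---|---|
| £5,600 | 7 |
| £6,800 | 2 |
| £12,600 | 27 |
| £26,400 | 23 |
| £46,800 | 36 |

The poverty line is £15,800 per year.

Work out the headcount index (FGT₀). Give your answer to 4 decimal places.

36 of the 95 individuals have income below £15,800.
H = 36/95 = 0.3789.

0.3789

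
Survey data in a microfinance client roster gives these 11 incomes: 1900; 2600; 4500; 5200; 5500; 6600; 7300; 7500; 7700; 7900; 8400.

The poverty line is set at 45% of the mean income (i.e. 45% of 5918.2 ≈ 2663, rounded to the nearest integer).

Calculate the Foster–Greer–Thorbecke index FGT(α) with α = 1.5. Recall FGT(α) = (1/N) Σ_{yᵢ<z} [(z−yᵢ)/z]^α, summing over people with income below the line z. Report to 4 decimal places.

0.0143

Below the line: 1900, 2600 (q = 2 of N = 11).
Gap ratios (z−y)/z: (2663−1900)/2663 = 0.2865; (2663−2600)/2663 = 0.0237.
Raised to α = 1.5: 0.15337; 0.00364.
Sum = 0.157005; FGT(1.5) = 0.157005 / 11 = 0.0143.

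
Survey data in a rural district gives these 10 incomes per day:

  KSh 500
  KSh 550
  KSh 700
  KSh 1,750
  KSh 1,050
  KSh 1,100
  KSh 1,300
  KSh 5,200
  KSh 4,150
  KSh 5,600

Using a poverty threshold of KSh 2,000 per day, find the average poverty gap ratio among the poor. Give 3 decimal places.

0.504

Incomes under z: KSh 500, KSh 550, KSh 700, KSh 1,050, KSh 1,100, KSh 1,300, KSh 1,750 (q = 7 of N = 10).
Relative gaps: 0.7500, 0.7250, 0.6500, 0.4750, 0.4500, 0.3500, 0.1250; sum = 3.525000.
The income-gap ratio divides by q (the poor only): 3.525000 / 7 = 0.504.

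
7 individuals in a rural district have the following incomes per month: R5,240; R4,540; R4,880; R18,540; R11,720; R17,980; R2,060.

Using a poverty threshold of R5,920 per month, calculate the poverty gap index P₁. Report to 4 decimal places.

Below z: R2,060, R4,540, R4,880, R5,240 (q = 4 of N = 7).
Shortfall ratios: (5920−2060)/5920 = 0.6520; (5920−4540)/5920 = 0.2331; (5920−4880)/5920 = 0.1757; (5920−5240)/5920 = 0.1149.
Sum of shortfalls = 1.175676; P₁ averages over all N: 1.175676 / 7 = 0.1680.

0.1680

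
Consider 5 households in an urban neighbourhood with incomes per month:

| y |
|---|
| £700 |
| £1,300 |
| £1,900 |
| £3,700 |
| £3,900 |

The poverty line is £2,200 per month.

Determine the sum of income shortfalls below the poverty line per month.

Poor units: £700, £1,300, £1,900 (q = 3 of N = 5).
Individual gaps: 2200−700 = 1500; 2200−1300 = 900; 2200−1900 = 300.
Aggregate gap = £2,700.

£2,700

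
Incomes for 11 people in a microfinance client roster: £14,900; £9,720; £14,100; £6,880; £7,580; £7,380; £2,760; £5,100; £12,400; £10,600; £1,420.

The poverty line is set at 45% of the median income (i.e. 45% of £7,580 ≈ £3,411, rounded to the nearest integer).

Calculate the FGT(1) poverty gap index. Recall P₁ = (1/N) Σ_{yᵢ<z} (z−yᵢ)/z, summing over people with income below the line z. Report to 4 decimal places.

Below the line: £1,420, £2,760 (q = 2 of N = 11).
Relative gaps: (3411−1420)/3411 = 0.5837; (3411−2760)/3411 = 0.1909.
Σ = 0.774553. Dividing by the full population N = 11 gives P₁ = 0.0704.

0.0704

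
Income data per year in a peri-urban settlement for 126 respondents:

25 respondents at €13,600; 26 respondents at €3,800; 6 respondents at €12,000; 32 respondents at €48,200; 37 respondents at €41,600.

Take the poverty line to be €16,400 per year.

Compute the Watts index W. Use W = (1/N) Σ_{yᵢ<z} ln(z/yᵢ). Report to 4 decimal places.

0.3538

Below the line: 26×€3,800, 6×€12,000, 25×€13,600 (q = 57 of N = 126).
Log gaps: ln(16400/3800) = 1.4623 (×26); ln(16400/12000) = 0.3124 (×6); ln(16400/13600) = 0.1872 (×25).
W = 44.573824 / 126 = 0.3538.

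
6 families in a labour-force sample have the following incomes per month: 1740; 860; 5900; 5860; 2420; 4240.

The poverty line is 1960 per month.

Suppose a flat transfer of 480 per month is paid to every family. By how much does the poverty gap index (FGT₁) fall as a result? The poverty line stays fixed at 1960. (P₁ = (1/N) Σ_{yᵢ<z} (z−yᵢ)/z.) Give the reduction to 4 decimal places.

Before: below the line — 860, 1740; poverty gap index (FGT₁) = 0.112245.
After the 480 transfer: below the line — 1340; poverty gap index (FGT₁) = 0.052721.
Reduction = 0.112245 − 0.052721 = 0.0595.

0.0595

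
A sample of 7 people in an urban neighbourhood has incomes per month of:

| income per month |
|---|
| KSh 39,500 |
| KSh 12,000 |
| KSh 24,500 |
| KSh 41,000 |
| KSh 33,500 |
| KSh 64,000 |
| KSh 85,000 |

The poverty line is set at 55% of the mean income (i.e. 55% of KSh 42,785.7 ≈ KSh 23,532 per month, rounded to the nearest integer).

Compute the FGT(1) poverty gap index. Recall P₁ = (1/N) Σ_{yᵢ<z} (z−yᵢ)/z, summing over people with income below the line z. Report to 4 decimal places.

0.0700

Below z: KSh 12,000 (q = 1 of N = 7).
Normalized shortfalls: (23532−12000)/23532 = 0.4901.
Σ = 0.490056. Dividing by the full population N = 7 gives P₁ = 0.0700.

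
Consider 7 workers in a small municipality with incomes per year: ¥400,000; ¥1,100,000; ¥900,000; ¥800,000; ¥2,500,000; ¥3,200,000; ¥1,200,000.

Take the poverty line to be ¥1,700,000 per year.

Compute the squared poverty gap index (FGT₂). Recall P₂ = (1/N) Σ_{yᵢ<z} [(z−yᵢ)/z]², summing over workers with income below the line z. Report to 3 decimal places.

0.185

Poor units: ¥400,000, ¥800,000, ¥900,000, ¥1,100,000, ¥1,200,000 (q = 5 of N = 7).
Gap ratios (z−y)/z: (1700000−400000)/1700000 = 0.7647; (1700000−800000)/1700000 = 0.5294; (1700000−900000)/1700000 = 0.4706; (1700000−1100000)/1700000 = 0.3529; (1700000−1200000)/1700000 = 0.2941.
Squared: 0.5848; 0.2803; 0.2215; 0.1246; 0.0865.
Sum = 1.297578; P₂ = 1.297578 / 7 = 0.185.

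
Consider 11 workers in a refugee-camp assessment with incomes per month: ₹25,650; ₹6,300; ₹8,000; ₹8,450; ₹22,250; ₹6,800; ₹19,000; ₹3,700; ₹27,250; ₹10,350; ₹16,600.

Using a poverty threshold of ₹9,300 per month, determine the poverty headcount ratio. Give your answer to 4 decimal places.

5 of the 11 workers have income below ₹9,300.
H = 5/11 = 0.4545.

0.4545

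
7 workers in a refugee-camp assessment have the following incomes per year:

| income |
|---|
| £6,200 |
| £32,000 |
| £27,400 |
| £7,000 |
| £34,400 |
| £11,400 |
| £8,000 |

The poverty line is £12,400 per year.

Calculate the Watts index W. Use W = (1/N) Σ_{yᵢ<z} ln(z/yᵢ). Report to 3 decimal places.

0.255

Below the line: £6,200, £7,000, £8,000, £11,400 (q = 4 of N = 7).
Log shortfalls: ln(12400/6200) = 0.6931; ln(12400/7000) = 0.5718; ln(12400/8000) = 0.4383; ln(12400/11400) = 0.0841.
W = 1.787272 / 7 = 0.255.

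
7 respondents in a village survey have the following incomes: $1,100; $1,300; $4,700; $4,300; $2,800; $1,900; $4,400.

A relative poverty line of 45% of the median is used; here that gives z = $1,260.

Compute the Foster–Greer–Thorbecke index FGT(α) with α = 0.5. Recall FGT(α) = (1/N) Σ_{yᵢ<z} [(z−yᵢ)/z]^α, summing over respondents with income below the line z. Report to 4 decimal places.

Poor units: $1,100 (q = 1 of N = 7).
Shortfall ratios: (1260−1100)/1260 = 0.1270.
Raised to α = 0.5: 0.35635.
Sum = 0.356348; FGT(0.5) = 0.356348 / 7 = 0.0509.

0.0509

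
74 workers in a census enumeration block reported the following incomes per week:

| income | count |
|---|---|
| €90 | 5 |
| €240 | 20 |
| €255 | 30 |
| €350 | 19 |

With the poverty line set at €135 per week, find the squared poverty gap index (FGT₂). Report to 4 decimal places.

Poor units: 5×€90 (q = 5 of N = 74).
Gap ratios (z−y)/z: (135−90)/135 = 0.3333 (×5).
Squared: 0.1111 (×5).
Sum = 0.555556; P₂ = 0.555556 / 74 = 0.0075.

0.0075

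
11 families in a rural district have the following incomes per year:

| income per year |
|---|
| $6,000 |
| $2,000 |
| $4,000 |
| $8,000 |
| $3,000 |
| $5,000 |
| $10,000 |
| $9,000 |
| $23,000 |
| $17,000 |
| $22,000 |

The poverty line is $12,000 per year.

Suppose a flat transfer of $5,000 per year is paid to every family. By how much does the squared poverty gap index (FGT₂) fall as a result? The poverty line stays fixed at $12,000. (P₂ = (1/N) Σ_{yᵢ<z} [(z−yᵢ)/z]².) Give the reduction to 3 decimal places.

Before: below the line — $2,000, $3,000, $4,000, $5,000, $6,000, $8,000, $9,000, $10,000; squared poverty gap index (FGT₂) = 0.22664.
After the $5,000 transfer: below the line — $7,000, $8,000, $9,000, $10,000, $11,000; squared poverty gap index (FGT₂) = 0.03472.
Reduction = 0.22664 − 0.03472 = 0.192.

0.192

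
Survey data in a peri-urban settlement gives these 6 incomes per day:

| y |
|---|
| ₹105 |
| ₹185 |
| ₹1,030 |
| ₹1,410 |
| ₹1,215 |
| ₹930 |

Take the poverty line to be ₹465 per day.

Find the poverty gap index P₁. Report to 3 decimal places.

Below the line: ₹105, ₹185 (q = 2 of N = 6).
Relative gaps: (465−105)/465 = 0.7742; (465−185)/465 = 0.6022.
Sum of shortfalls = 1.376344; P₁ averages over all N: 1.376344 / 6 = 0.229.

0.229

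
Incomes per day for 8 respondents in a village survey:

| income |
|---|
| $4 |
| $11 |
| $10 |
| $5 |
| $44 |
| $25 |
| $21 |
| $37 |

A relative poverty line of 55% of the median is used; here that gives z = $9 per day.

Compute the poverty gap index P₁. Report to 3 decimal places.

Incomes under z: $4, $5 (q = 2 of N = 8).
Shortfall ratios: (9−4)/9 = 0.5556; (9−5)/9 = 0.4444.
Σ = 1.000000. Dividing by the full population N = 8 gives P₁ = 0.125.

0.125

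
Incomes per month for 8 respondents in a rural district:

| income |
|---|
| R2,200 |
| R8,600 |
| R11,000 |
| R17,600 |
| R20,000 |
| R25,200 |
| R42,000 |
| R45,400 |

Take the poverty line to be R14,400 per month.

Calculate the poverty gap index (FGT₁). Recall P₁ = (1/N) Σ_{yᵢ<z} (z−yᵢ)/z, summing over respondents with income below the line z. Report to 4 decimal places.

0.1858

Below the line: R2,200, R8,600, R11,000 (q = 3 of N = 8).
Normalized shortfalls: (14400−2200)/14400 = 0.8472; (14400−8600)/14400 = 0.4028; (14400−11000)/14400 = 0.2361.
Σ = 1.486111. Dividing by the full population N = 8 gives P₁ = 0.1858.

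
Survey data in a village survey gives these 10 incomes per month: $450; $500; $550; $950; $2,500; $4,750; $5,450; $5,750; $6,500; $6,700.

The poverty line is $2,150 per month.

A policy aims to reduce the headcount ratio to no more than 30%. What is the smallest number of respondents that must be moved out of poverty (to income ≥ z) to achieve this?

4 of the 10 respondents are poor, so H = 4/10 = 0.400.
A headcount ratio of at most 30% allows at most ⌊0.30 × 10⌋ = 3 poor respondents.
So at least 4 − 3 = 1 must be lifted.

1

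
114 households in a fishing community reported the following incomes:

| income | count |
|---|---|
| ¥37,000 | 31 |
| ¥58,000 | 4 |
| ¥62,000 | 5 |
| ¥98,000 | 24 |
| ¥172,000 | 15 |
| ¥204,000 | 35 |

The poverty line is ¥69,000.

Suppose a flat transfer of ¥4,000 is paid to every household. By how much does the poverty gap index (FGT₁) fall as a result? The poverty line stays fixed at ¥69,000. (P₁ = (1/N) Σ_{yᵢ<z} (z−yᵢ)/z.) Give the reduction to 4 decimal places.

0.0203

Before: below the line — 31×¥37,000, 4×¥58,000, 5×¥62,000; poverty gap index (FGT₁) = 0.136156.
After the ¥4,000 transfer: below the line — 31×¥41,000, 4×¥62,000, 5×¥66,000; poverty gap index (FGT₁) = 0.115815.
Reduction = 0.136156 − 0.115815 = 0.0203.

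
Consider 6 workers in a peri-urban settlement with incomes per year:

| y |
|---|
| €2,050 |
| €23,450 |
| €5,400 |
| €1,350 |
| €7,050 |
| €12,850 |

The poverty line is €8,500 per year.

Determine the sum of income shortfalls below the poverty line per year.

€18,150

Below the line: €1,350, €2,050, €5,400, €7,050 (q = 4 of N = 6).
Individual gaps: 8500−1350 = 7150; 8500−2050 = 6450; 8500−5400 = 3100; 8500−7050 = 1450.
Aggregate gap = €18,150.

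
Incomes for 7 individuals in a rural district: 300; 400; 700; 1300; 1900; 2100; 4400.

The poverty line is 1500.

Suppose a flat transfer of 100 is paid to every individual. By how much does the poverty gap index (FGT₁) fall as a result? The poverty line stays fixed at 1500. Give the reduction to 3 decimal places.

Before: below the line — 300, 400, 700, 1300; poverty gap index (FGT₁) = 0.31429.
After the 100 transfer: below the line — 400, 500, 800, 1400; poverty gap index (FGT₁) = 0.27619.
Reduction = 0.31429 − 0.27619 = 0.038.

0.038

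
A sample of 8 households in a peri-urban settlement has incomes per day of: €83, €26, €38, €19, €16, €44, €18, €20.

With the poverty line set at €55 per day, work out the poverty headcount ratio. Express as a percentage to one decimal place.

87.5%

7 of the 8 households have income below €55.
H = 7/8 = 87.5%.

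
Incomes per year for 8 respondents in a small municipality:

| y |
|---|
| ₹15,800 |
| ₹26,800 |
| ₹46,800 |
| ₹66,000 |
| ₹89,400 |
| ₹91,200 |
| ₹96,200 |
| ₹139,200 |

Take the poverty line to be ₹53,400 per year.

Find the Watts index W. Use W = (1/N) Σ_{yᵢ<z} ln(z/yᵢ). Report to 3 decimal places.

Poor units: ₹15,800, ₹26,800, ₹46,800 (q = 3 of N = 8).
Log gaps: ln(53400/15800) = 1.2178; ln(53400/26800) = 0.6894; ln(53400/46800) = 0.1319.
W = 2.039137 / 8 = 0.255.

0.255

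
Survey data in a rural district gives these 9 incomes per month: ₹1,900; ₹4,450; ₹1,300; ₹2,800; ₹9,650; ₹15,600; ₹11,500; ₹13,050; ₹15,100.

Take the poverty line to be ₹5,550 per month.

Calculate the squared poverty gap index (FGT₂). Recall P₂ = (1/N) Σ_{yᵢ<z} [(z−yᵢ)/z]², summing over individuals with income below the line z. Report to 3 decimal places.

0.145

Below the line: ₹1,300, ₹1,900, ₹2,800, ₹4,450 (q = 4 of N = 9).
Relative gaps: (5550−1300)/5550 = 0.7658; (5550−1900)/5550 = 0.6577; (5550−2800)/5550 = 0.4955; (5550−4450)/5550 = 0.1982.
Squared: 0.5864; 0.4325; 0.2455; 0.0393.
Sum = 1.303709; P₂ = 1.303709 / 9 = 0.145.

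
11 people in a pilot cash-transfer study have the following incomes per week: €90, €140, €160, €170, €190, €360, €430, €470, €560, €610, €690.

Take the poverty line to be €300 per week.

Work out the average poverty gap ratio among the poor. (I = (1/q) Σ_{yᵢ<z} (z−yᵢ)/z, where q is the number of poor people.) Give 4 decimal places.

Below z: €90, €140, €160, €170, €190 (q = 5 of N = 11).
Relative gaps: 0.7000, 0.5333, 0.4667, 0.4333, 0.3667; sum = 2.500000.
The income-gap ratio divides by q (the poor only): 2.500000 / 5 = 0.5000.

0.5000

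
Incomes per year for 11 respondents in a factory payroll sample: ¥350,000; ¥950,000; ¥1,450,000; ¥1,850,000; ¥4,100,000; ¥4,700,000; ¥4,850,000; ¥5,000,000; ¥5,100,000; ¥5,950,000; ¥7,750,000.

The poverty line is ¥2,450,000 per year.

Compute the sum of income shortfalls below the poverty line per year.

¥5,200,000

Incomes under z: ¥350,000, ¥950,000, ¥1,450,000, ¥1,850,000 (q = 4 of N = 11).
Individual gaps: 2450000−350000 = 2100000; 2450000−950000 = 1500000; 2450000−1450000 = 1000000; 2450000−1850000 = 600000.
Aggregate gap = ¥5,200,000.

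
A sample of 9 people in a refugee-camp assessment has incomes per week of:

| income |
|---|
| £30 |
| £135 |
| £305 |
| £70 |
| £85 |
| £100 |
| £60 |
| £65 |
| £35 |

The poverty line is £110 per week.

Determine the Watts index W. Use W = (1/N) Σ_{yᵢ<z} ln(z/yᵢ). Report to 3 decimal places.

Below z: £30, £35, £60, £65, £70, £85, £100 (q = 7 of N = 9).
Log gaps: ln(110/30) = 1.2993; ln(110/35) = 1.1451; ln(110/60) = 0.6061; ln(110/65) = 0.5261; ln(110/70) = 0.4520; ln(110/85) = 0.2578; ln(110/100) = 0.0953.
W = 4.381769 / 9 = 0.487.

0.487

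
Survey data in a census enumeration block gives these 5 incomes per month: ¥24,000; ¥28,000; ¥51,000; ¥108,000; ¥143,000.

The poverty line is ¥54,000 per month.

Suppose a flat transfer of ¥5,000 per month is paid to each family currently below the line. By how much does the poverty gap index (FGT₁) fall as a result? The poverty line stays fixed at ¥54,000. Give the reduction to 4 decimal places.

0.0481

Before: below the line — ¥24,000, ¥28,000, ¥51,000; poverty gap index (FGT₁) = 0.218519.
After the ¥5,000 transfer: below the line — ¥29,000, ¥33,000; poverty gap index (FGT₁) = 0.170370.
Reduction = 0.218519 − 0.170370 = 0.0481.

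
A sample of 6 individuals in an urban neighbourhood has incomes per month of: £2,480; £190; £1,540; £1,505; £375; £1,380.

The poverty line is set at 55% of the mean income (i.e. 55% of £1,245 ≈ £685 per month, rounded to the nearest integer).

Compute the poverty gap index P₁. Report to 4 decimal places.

Below the line: £190, £375 (q = 2 of N = 6).
Shortfall ratios: (685−190)/685 = 0.7226; (685−375)/685 = 0.4526.
Sum of shortfalls = 1.175182; P₁ averages over all N: 1.175182 / 6 = 0.1959.

0.1959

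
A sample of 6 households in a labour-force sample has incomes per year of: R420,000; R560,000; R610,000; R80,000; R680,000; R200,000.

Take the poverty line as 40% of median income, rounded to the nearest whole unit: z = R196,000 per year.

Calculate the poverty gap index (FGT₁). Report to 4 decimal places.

0.0986

Incomes under z: R80,000 (q = 1 of N = 6).
Shortfall ratios: (196000−80000)/196000 = 0.5918.
Σ = 0.591837. Dividing by the full population N = 6 gives P₁ = 0.0986.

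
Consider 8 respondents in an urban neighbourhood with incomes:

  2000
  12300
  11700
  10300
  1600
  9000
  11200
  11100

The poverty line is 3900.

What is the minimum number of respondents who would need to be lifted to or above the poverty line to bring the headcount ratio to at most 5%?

2 of the 8 respondents are poor, so H = 2/8 = 0.250.
A headcount ratio of at most 5% allows at most ⌊0.05 × 8⌋ = 0 poor respondents.
So at least 2 − 0 = 2 must be lifted.

2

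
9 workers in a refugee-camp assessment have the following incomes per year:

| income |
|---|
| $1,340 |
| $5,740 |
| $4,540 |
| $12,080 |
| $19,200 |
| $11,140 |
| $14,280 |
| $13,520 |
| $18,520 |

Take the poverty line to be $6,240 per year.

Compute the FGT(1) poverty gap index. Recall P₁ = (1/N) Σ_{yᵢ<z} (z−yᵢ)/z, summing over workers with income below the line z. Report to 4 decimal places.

0.1264

Incomes under z: $1,340, $4,540, $5,740 (q = 3 of N = 9).
Normalized shortfalls: (6240−1340)/6240 = 0.7853; (6240−4540)/6240 = 0.2724; (6240−5740)/6240 = 0.0801.
Σ = 1.137821. Dividing by the full population N = 9 gives P₁ = 0.1264.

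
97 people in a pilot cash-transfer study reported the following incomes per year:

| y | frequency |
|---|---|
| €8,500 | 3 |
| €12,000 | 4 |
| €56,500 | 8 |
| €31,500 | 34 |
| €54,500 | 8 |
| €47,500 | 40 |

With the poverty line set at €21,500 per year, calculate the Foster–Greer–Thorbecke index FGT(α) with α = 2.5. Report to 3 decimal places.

Below z: 3×€8,500, 4×€12,000 (q = 7 of N = 97).
Gap ratios (z−y)/z: (21500−8500)/21500 = 0.6047 (×3); (21500−12000)/21500 = 0.4419 (×4).
Raised to α = 2.5: 0.28429 (×3); 0.12978 (×4).
Sum = 1.371997; FGT(2.5) = 1.371997 / 97 = 0.014.

0.014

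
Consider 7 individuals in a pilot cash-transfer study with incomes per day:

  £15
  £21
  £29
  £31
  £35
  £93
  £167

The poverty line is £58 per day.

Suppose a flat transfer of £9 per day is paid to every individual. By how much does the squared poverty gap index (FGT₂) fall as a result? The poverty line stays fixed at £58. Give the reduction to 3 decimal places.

0.104

Before: below the line — £15, £21, £29, £31, £35; squared poverty gap index (FGT₂) = 0.22579.
After the £9 transfer: below the line — £24, £30, £38, £40, £44; squared poverty gap index (FGT₂) = 0.12145.
Reduction = 0.22579 − 0.12145 = 0.104.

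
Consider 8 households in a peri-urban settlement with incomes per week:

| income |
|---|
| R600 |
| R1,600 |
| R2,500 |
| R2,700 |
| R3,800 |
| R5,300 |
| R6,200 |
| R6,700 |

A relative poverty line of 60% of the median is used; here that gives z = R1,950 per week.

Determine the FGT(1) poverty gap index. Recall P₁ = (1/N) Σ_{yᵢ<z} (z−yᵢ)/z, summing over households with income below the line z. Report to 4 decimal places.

0.1090

Below the line: R600, R1,600 (q = 2 of N = 8).
Shortfall ratios: (1950−600)/1950 = 0.6923; (1950−1600)/1950 = 0.1795.
Sum of shortfalls = 0.871795; P₁ averages over all N: 0.871795 / 8 = 0.1090.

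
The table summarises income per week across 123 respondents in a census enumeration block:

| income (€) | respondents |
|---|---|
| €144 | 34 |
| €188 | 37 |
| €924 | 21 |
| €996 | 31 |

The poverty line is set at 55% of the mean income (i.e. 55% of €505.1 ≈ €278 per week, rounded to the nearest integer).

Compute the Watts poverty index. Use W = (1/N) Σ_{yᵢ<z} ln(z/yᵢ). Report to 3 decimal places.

Poor units: 34×€144, 37×€188 (q = 71 of N = 123).
Log shortfalls: ln(278/144) = 0.6578 (×34); ln(278/188) = 0.3912 (×37).
W = 36.839094 / 123 = 0.300.

0.300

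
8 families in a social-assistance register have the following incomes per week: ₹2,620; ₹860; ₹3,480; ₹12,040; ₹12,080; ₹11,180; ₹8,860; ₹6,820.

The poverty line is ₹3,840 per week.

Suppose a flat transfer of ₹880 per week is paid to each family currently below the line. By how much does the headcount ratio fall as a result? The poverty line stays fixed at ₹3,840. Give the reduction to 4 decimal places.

Before: below the line — ₹860, ₹2,620, ₹3,480; headcount ratio = 0.375000.
After the ₹880 transfer: below the line — ₹1,740, ₹3,500; headcount ratio = 0.250000.
Reduction = 0.375000 − 0.250000 = 0.1250.

0.1250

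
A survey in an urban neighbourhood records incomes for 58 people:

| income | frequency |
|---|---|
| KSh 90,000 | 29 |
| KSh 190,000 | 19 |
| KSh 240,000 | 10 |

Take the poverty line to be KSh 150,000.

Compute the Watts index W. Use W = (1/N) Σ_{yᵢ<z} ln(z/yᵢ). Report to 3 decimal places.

0.255

Incomes under z: 29×KSh 90,000 (q = 29 of N = 58).
ln(z/y) terms: ln(150000/90000) = 0.5108 (×29).
W = 14.813943 / 58 = 0.255.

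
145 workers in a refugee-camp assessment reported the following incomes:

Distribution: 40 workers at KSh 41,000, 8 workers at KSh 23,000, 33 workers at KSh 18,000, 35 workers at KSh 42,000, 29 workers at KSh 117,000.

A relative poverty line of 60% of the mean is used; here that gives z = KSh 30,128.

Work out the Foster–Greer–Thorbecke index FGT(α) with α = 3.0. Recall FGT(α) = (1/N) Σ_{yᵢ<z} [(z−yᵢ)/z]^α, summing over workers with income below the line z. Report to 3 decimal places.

0.016

Below the line: 33×KSh 18,000, 8×KSh 23,000 (q = 41 of N = 145).
Gap ratios (z−y)/z: (30128−18000)/30128 = 0.4025 (×33); (30128−23000)/30128 = 0.2366 (×8).
Raised to α = 3.0: 0.06523 (×33); 0.01324 (×8).
Sum = 2.258581; FGT(3.0) = 2.258581 / 145 = 0.016.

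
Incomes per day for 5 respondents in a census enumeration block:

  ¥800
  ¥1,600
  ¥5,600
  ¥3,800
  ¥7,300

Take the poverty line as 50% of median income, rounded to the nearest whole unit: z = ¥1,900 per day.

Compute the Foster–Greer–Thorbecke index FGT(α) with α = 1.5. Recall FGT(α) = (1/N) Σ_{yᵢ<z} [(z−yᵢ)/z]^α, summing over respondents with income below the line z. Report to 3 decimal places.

0.101

Below the line: ¥800, ¥1,600 (q = 2 of N = 5).
Relative gaps: (1900−800)/1900 = 0.5789; (1900−1600)/1900 = 0.1579.
Raised to α = 1.5: 0.44051; 0.06274.
Sum = 0.503254; FGT(1.5) = 0.503254 / 5 = 0.101.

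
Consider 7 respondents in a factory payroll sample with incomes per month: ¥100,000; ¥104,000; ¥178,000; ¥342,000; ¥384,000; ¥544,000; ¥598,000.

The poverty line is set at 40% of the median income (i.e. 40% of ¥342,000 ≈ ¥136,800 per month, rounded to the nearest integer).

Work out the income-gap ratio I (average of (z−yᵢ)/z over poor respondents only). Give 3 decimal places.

0.254

Below the line: ¥100,000, ¥104,000 (q = 2 of N = 7).
Relative gaps: 0.2690, 0.2398; sum = 0.508772.
I averages over the q = 2 poor units only: 0.508772 / 2 = 0.254.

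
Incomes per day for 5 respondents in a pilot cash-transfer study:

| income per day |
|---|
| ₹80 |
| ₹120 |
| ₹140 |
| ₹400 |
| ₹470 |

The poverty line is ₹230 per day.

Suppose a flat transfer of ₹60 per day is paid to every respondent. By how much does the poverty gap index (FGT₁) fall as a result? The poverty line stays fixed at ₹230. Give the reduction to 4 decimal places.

0.1565

Before: below the line — ₹80, ₹120, ₹140; poverty gap index (FGT₁) = 0.304348.
After the ₹60 transfer: below the line — ₹140, ₹180, ₹200; poverty gap index (FGT₁) = 0.147826.
Reduction = 0.304348 − 0.147826 = 0.1565.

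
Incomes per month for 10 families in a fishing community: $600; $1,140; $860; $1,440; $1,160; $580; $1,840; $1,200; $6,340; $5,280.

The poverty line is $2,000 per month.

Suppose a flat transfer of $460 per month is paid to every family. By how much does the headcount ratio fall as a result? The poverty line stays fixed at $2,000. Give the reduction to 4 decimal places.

Before: below the line — $580, $600, $860, $1,140, $1,160, $1,200, $1,440, $1,840; headcount ratio = 0.800000.
After the $460 transfer: below the line — $1,040, $1,060, $1,320, $1,600, $1,620, $1,660, $1,900; headcount ratio = 0.700000.
Reduction = 0.800000 − 0.700000 = 0.1000.

0.1000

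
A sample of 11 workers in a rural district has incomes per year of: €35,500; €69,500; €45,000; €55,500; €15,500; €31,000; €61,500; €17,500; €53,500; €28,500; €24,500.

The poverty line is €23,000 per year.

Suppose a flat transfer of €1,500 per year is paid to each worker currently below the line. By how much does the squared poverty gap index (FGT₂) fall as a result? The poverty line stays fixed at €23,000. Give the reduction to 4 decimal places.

0.0059

Before: below the line — €15,500, €17,500; squared poverty gap index (FGT₂) = 0.014865.
After the €1,500 transfer: below the line — €17,000, €19,000; squared poverty gap index (FGT₂) = 0.008936.
Reduction = 0.014865 − 0.008936 = 0.0059.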